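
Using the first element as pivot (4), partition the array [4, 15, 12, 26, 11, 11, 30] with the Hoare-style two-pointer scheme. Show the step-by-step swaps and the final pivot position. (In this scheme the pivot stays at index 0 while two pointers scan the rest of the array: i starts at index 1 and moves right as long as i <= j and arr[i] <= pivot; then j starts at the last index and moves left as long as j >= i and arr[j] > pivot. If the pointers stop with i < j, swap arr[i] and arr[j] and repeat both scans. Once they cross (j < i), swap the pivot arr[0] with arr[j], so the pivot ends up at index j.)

Hoare-style two-pointer partition with pivot = 4:

Initial array: [4, 15, 12, 26, 11, 11, 30]

Pointers start at i = 1, j = 6.
i ends at 1, j ends at 0: the pointers have crossed (j < i), so scanning stops.

j = 0, so swapping arr[0] with arr[j] leaves the pivot at position 0: [4, 15, 12, 26, 11, 11, 30]
Pivot position: 0

After partitioning with pivot 4, the array becomes [4, 15, 12, 26, 11, 11, 30]. The pivot is placed at index 0. All elements to the left of the pivot are <= 4, and all elements to the right are > 4.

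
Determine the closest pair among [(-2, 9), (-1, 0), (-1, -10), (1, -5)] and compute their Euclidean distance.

Computing all pairwise distances among 4 points:

d((-2, 9), (-1, 0)) = 9.0554
d((-2, 9), (-1, -10)) = 19.0263
d((-2, 9), (1, -5)) = 14.3178
d((-1, 0), (-1, -10)) = 10.0
d((-1, 0), (1, -5)) = 5.3852 <-- minimum
d((-1, -10), (1, -5)) = 5.3852 <-- minimum

Minimum distance: 5.3852 (tie among 2 pairs: (-1, 0) and (1, -5); (-1, -10) and (1, -5))

The minimum Euclidean distance is 5.3852. There is a tie: 2 pairs achieve this minimum — (-1, 0) and (1, -5); (-1, -10) and (1, -5). Any of these is a valid closest pair. For 4 points, brute-force pairwise comparison is shown above. For large n, the divide-and-conquer algorithm (sort by x, recurse on halves, check the dividing strip) achieves O(n log n).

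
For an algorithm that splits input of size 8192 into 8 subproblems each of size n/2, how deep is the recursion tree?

For divide and conquer with division factor 2:

Problem sizes at each level:
Level 0: 8192
Level 1: 4096
Level 2: 2048
Level 3: 1024
Level 4: 512
Level 5: 256
Level 6: 128
Level 7: 64
Level 8: 32
Level 9: 16
Level 10: 8
Level 11: 4
Level 12: 2
Level 13: 1

The root is level 0 and the size-1 base case is level 13 (the tree spans levels 0 through 13, i.e. 14 levels counting the root), so the depth is the number of divisions: log_2(8192) = 13

The recursion tree depth is log_2(8192) = 13. At each level, the problem size is divided by 2, so it takes 13 divisions to reduce to a base case of size 1. The algorithm makes 8 recursive calls at each level.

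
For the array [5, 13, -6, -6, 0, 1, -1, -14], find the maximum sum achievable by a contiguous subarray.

Using Kadane's algorithm on [5, 13, -6, -6, 0, 1, -1, -14]:

Scanning through the array:
Position 1 (value 13): max_ending_here = 18, max_so_far = 18
Position 2 (value -6): max_ending_here = 12, max_so_far = 18
Position 3 (value -6): max_ending_here = 6, max_so_far = 18
Position 4 (value 0): max_ending_here = 6, max_so_far = 18
Position 5 (value 1): max_ending_here = 7, max_so_far = 18
Position 6 (value -1): max_ending_here = 6, max_so_far = 18
Position 7 (value -14): max_ending_here = -8, max_so_far = 18

Maximum subarray: [5, 13]
Maximum sum: 18

The maximum subarray is [5, 13] with sum 18. This subarray runs from index 0 to index 1.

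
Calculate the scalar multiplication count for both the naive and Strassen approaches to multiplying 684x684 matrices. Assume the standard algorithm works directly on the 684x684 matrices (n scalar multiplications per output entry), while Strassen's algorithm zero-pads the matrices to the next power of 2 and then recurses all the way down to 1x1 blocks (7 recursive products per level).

Matrix multiplication for 684x684 matrices:

Strassen's algorithm requires power-of-2 dimensions. Pad 684x684 to 1024x1024 (next power of 2).

Standard algorithm: 684^3 = 320013504 multiplications
Strassen's algorithm: 7^(log2(1024)) = 7^10 = 282475249 multiplications
Savings: 320013504 - 282475249 = 37538255 multiplications

Standard: 320013504 multiplications (684^3). Strassen: 282475249 multiplications (7^10, after padding to 1024x1024). Strassen reduces 8 recursive multiplications to 7 at each level.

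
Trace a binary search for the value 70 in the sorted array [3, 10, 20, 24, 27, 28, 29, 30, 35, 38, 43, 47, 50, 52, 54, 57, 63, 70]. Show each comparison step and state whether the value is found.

Binary search for 70 in [3, 10, 20, 24, 27, 28, 29, 30, 35, 38, 43, 47, 50, 52, 54, 57, 63, 70]:

lo=0, hi=17, mid=8, arr[mid]=35 -> 35 < 70, search right half
lo=9, hi=17, mid=13, arr[mid]=52 -> 52 < 70, search right half
lo=14, hi=17, mid=15, arr[mid]=57 -> 57 < 70, search right half
lo=16, hi=17, mid=16, arr[mid]=63 -> 63 < 70, search right half
lo=17, hi=17, mid=17, arr[mid]=70 -> Found target at index 17!

Binary search finds 70 at index 17 after 5 comparisons. The search repeatedly halves the search space by comparing with the middle element.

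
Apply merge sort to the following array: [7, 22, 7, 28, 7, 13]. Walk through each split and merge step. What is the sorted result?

Merge sort trace:

Split: [7, 22, 7, 28, 7, 13] -> [7, 22, 7] and [28, 7, 13]
  Split: [7, 22, 7] -> [7] and [22, 7]
    Split: [22, 7] -> [22] and [7]
    Merge: [22] + [7] -> [7, 22]
  Merge: [7] + [7, 22] -> [7, 7, 22]
  Split: [28, 7, 13] -> [28] and [7, 13]
    Split: [7, 13] -> [7] and [13]
    Merge: [7] + [13] -> [7, 13]
  Merge: [28] + [7, 13] -> [7, 13, 28]
Merge: [7, 7, 22] + [7, 13, 28] -> [7, 7, 7, 13, 22, 28]

Final sorted array: [7, 7, 7, 13, 22, 28]

The merge sort proceeds by recursively splitting the array and merging sorted halves.
After all merges, the sorted array is [7, 7, 7, 13, 22, 28].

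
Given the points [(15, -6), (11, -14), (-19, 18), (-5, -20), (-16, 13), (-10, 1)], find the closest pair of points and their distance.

Computing all pairwise distances among 6 points:

d((15, -6), (11, -14)) = 8.9443
d((15, -6), (-19, 18)) = 41.6173
d((15, -6), (-5, -20)) = 24.4131
d((15, -6), (-16, 13)) = 36.3593
d((15, -6), (-10, 1)) = 25.9615
d((11, -14), (-19, 18)) = 43.8634
d((11, -14), (-5, -20)) = 17.088
d((11, -14), (-16, 13)) = 38.1838
d((11, -14), (-10, 1)) = 25.807
d((-19, 18), (-5, -20)) = 40.4969
d((-19, 18), (-16, 13)) = 5.831 <-- minimum
d((-19, 18), (-10, 1)) = 19.2354
d((-5, -20), (-16, 13)) = 34.7851
d((-5, -20), (-10, 1)) = 21.587
d((-16, 13), (-10, 1)) = 13.4164

Closest pair: (-19, 18) and (-16, 13) with distance 5.831

The closest pair is (-19, 18) and (-16, 13) with Euclidean distance 5.831. For 6 points, brute-force pairwise comparison is shown above. For large n, the divide-and-conquer algorithm (sort by x, recurse on halves, check the dividing strip) achieves O(n log n).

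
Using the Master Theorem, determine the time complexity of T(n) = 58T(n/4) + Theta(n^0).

Master Theorem for T(n) = 58T(n/4) + O(n^0):

a = 58, b = 4, c = 0
log_b(a) = log_4(58) = 2.9290

Case 1: c = 0 < log_4(58) = 2.9290
T(n) = O(n^(log_4 58))

For T(n) = 58T(n/4) + O(n^0): log_4(58) = 2.9290. This is Case 1 of the Master Theorem (c < log_b(a), work dominated by leaves), giving O(n^(log_4 58)).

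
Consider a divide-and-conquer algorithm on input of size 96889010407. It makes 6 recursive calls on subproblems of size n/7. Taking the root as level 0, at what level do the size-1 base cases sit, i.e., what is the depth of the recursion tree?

For divide and conquer with division factor 7:

Problem sizes at each level:
Level 0: 96889010407
Level 1: 13841287201
Level 2: 1977326743
Level 3: 282475249
Level 4: 40353607
Level 5: 5764801
Level 6: 823543
Level 7: 117649
Level 8: 16807
Level 9: 2401
Level 10: 343
Level 11: 49
Level 12: 7
Level 13: 1

The root is level 0 and the size-1 base case is level 13 (the tree spans levels 0 through 13, i.e. 14 levels counting the root), so the depth is the number of divisions: log_7(96889010407) = 13

The recursion tree depth is log_7(96889010407) = 13. At each level, the problem size is divided by 7, so it takes 13 divisions to reduce to a base case of size 1. The algorithm makes 6 recursive calls at each level.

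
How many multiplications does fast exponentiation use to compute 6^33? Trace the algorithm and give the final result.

Computing 6^33 by squaring (build up from 6^1; each line after the first costs one multiplication):

6^1 = 6
6^2 = (6^1)^2 = 6^2 = 36
6^4 = (6^2)^2 = 36^2 = 1296
6^8 = (6^4)^2 = 1296^2 = 1679616
6^16 = (6^8)^2 = 1679616^2 = 2821109907456
6^32 = (6^16)^2 = 2821109907456^2 = 7958661109946400884391936
6^33 = 6 * 6^32 = 6 * 7958661109946400884391936 = 47751966659678405306351616

Result: 47751966659678405306351616
Multiplications needed: 6 (6 lines after 6^1)

6^33 = 47751966659678405306351616. Using exponentiation by squaring, this requires 6 multiplications. The key idea: if the exponent is even, square the half-power; if odd, multiply by the base once.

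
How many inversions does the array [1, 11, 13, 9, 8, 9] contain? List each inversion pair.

Finding inversions in [1, 11, 13, 9, 8, 9]:

(1, 3): arr[1]=11 > arr[3]=9
(1, 4): arr[1]=11 > arr[4]=8
(1, 5): arr[1]=11 > arr[5]=9
(2, 3): arr[2]=13 > arr[3]=9
(2, 4): arr[2]=13 > arr[4]=8
(2, 5): arr[2]=13 > arr[5]=9
(3, 4): arr[3]=9 > arr[4]=8

Total inversions: 7

The array has 7 inversion(s): (1,3), (1,4), (1,5), (2,3), (2,4), (2,5), (3,4). Each pair (i,j) satisfies i < j and arr[i] > arr[j].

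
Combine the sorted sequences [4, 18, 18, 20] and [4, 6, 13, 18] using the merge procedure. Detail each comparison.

Merging process:

Compare 4 vs 4: take 4 from left. Merged: [4]
Compare 18 vs 4: take 4 from right. Merged: [4, 4]
Compare 18 vs 6: take 6 from right. Merged: [4, 4, 6]
Compare 18 vs 13: take 13 from right. Merged: [4, 4, 6, 13]
Compare 18 vs 18: take 18 from left. Merged: [4, 4, 6, 13, 18]
Compare 18 vs 18: take 18 from left. Merged: [4, 4, 6, 13, 18, 18]
Compare 20 vs 18: take 18 from right. Merged: [4, 4, 6, 13, 18, 18, 18]
Append remaining from left: [20]. Merged: [4, 4, 6, 13, 18, 18, 18, 20]

Final merged array: [4, 4, 6, 13, 18, 18, 18, 20]
Total comparisons: 7

The merged array is [4, 4, 6, 13, 18, 18, 18, 20], requiring 7 comparisons. The merge step runs in O(n) time where n is the total number of elements.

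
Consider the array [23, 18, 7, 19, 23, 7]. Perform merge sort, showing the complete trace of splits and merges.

Merge sort trace:

Split: [23, 18, 7, 19, 23, 7] -> [23, 18, 7] and [19, 23, 7]
  Split: [23, 18, 7] -> [23] and [18, 7]
    Split: [18, 7] -> [18] and [7]
    Merge: [18] + [7] -> [7, 18]
  Merge: [23] + [7, 18] -> [7, 18, 23]
  Split: [19, 23, 7] -> [19] and [23, 7]
    Split: [23, 7] -> [23] and [7]
    Merge: [23] + [7] -> [7, 23]
  Merge: [19] + [7, 23] -> [7, 19, 23]
Merge: [7, 18, 23] + [7, 19, 23] -> [7, 7, 18, 19, 23, 23]

Final sorted array: [7, 7, 18, 19, 23, 23]

The merge sort proceeds by recursively splitting the array and merging sorted halves.
After all merges, the sorted array is [7, 7, 18, 19, 23, 23].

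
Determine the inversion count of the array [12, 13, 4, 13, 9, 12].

Finding inversions in [12, 13, 4, 13, 9, 12]:

(0, 2): arr[0]=12 > arr[2]=4
(0, 4): arr[0]=12 > arr[4]=9
(1, 2): arr[1]=13 > arr[2]=4
(1, 4): arr[1]=13 > arr[4]=9
(1, 5): arr[1]=13 > arr[5]=12
(3, 4): arr[3]=13 > arr[4]=9
(3, 5): arr[3]=13 > arr[5]=12

Total inversions: 7

The array has 7 inversion(s): (0,2), (0,4), (1,2), (1,4), (1,5), (3,4), (3,5). Each pair (i,j) satisfies i < j and arr[i] > arr[j].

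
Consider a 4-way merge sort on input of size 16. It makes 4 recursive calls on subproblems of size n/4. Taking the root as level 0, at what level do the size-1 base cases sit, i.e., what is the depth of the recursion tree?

For divide and conquer with division factor 4:

Problem sizes at each level:
Level 0: 16
Level 1: 4
Level 2: 1

The root is level 0 and the size-1 base case is level 2 (the tree spans levels 0 through 2, i.e. 3 levels counting the root), so the depth is the number of divisions: log_4(16) = 2

The recursion tree depth is log_4(16) = 2. At each level, the problem size is divided by 4, so it takes 2 divisions to reduce to a base case of size 1. The algorithm makes 4 recursive calls at each level.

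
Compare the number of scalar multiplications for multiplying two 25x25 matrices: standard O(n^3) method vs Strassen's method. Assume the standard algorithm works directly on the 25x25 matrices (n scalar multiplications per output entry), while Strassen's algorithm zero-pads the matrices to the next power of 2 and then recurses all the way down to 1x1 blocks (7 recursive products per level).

Matrix multiplication for 25x25 matrices:

Strassen's algorithm requires power-of-2 dimensions. Pad 25x25 to 32x32 (next power of 2).

Standard algorithm: 25^3 = 15625 multiplications
Strassen's algorithm: 7^(log2(32)) = 7^5 = 16807 multiplications
Difference: 15625 - 16807 = -1182 (Strassen uses MORE here due to padding overhead — for small or just-over-power-of-2 n, padding can outweigh the per-level savings)

Standard: 15625 multiplications (25^3). Strassen: 16807 multiplications (7^5, after padding to 32x32). Strassen reduces 8 recursive multiplications to 7 at each level.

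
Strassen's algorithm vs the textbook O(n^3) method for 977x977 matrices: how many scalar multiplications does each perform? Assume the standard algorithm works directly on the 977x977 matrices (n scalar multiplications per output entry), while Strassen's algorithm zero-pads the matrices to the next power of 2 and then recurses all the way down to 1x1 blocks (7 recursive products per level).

Matrix multiplication for 977x977 matrices:

Strassen's algorithm requires power-of-2 dimensions. Pad 977x977 to 1024x1024 (next power of 2).

Standard algorithm: 977^3 = 932574833 multiplications
Strassen's algorithm: 7^(log2(1024)) = 7^10 = 282475249 multiplications
Savings: 932574833 - 282475249 = 650099584 multiplications

Standard: 932574833 multiplications (977^3). Strassen: 282475249 multiplications (7^10, after padding to 1024x1024). Strassen reduces 8 recursive multiplications to 7 at each level.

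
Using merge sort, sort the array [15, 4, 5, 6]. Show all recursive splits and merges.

Merge sort trace:

Split: [15, 4, 5, 6] -> [15, 4] and [5, 6]
  Split: [15, 4] -> [15] and [4]
  Merge: [15] + [4] -> [4, 15]
  Split: [5, 6] -> [5] and [6]
  Merge: [5] + [6] -> [5, 6]
Merge: [4, 15] + [5, 6] -> [4, 5, 6, 15]

Final sorted array: [4, 5, 6, 15]

The merge sort proceeds by recursively splitting the array and merging sorted halves.
After all merges, the sorted array is [4, 5, 6, 15].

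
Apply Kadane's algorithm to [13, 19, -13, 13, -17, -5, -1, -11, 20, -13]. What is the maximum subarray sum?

Using Kadane's algorithm on [13, 19, -13, 13, -17, -5, -1, -11, 20, -13]:

Scanning through the array:
Position 1 (value 19): max_ending_here = 32, max_so_far = 32
Position 2 (value -13): max_ending_here = 19, max_so_far = 32
Position 3 (value 13): max_ending_here = 32, max_so_far = 32
Position 4 (value -17): max_ending_here = 15, max_so_far = 32
Position 5 (value -5): max_ending_here = 10, max_so_far = 32
Position 6 (value -1): max_ending_here = 9, max_so_far = 32
Position 7 (value -11): max_ending_here = -2, max_so_far = 32
Position 8 (value 20): max_ending_here = 20, max_so_far = 32
Position 9 (value -13): max_ending_here = 7, max_so_far = 32

Maximum subarray: [13, 19]
Maximum sum: 32

The maximum subarray is [13, 19] with sum 32. This subarray runs from index 0 to index 1.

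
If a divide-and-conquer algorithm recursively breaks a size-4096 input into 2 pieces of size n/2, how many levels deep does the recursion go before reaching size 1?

For divide and conquer with division factor 2:

Problem sizes at each level:
Level 0: 4096
Level 1: 2048
Level 2: 1024
Level 3: 512
Level 4: 256
Level 5: 128
Level 6: 64
Level 7: 32
Level 8: 16
Level 9: 8
Level 10: 4
Level 11: 2
Level 12: 1

The root is level 0 and the size-1 base case is level 12 (the tree spans levels 0 through 12, i.e. 13 levels counting the root), so the depth is the number of divisions: log_2(4096) = 12

The recursion tree depth is log_2(4096) = 12. At each level, the problem size is divided by 2, so it takes 12 divisions to reduce to a base case of size 1. The algorithm makes 2 recursive calls at each level.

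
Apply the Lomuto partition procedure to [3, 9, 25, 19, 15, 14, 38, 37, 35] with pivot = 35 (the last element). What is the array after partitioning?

Lomuto partition with pivot = 35:

Initial array: [3, 9, 25, 19, 15, 14, 38, 37, 35]

arr[0]=3 <= 35: swap with position 0, array becomes [3, 9, 25, 19, 15, 14, 38, 37, 35]
arr[1]=9 <= 35: swap with position 1, array becomes [3, 9, 25, 19, 15, 14, 38, 37, 35]
arr[2]=25 <= 35: swap with position 2, array becomes [3, 9, 25, 19, 15, 14, 38, 37, 35]
arr[3]=19 <= 35: swap with position 3, array becomes [3, 9, 25, 19, 15, 14, 38, 37, 35]
arr[4]=15 <= 35: swap with position 4, array becomes [3, 9, 25, 19, 15, 14, 38, 37, 35]
arr[5]=14 <= 35: swap with position 5, array becomes [3, 9, 25, 19, 15, 14, 38, 37, 35]
arr[6]=38 > 35: no swap
arr[7]=37 > 35: no swap

Place pivot at position 6: [3, 9, 25, 19, 15, 14, 35, 37, 38]
Pivot position: 6

After partitioning with pivot 35, the array becomes [3, 9, 25, 19, 15, 14, 35, 37, 38]. The pivot is placed at index 6. All elements to the left of the pivot are <= 35, and all elements to the right are > 35.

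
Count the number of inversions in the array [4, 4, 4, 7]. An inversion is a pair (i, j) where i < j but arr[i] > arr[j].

Finding inversions in [4, 4, 4, 7]:


Total inversions: 0

The array has 0 inversions. It is already sorted.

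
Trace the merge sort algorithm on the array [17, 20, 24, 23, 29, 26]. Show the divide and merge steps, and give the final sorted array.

Merge sort trace:

Split: [17, 20, 24, 23, 29, 26] -> [17, 20, 24] and [23, 29, 26]
  Split: [17, 20, 24] -> [17] and [20, 24]
    Split: [20, 24] -> [20] and [24]
    Merge: [20] + [24] -> [20, 24]
  Merge: [17] + [20, 24] -> [17, 20, 24]
  Split: [23, 29, 26] -> [23] and [29, 26]
    Split: [29, 26] -> [29] and [26]
    Merge: [29] + [26] -> [26, 29]
  Merge: [23] + [26, 29] -> [23, 26, 29]
Merge: [17, 20, 24] + [23, 26, 29] -> [17, 20, 23, 24, 26, 29]

Final sorted array: [17, 20, 23, 24, 26, 29]

The merge sort proceeds by recursively splitting the array and merging sorted halves.
After all merges, the sorted array is [17, 20, 23, 24, 26, 29].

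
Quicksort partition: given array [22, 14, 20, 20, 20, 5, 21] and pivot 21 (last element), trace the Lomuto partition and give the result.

Lomuto partition with pivot = 21:

Initial array: [22, 14, 20, 20, 20, 5, 21]

arr[0]=22 > 21: no swap
arr[1]=14 <= 21: swap with position 0, array becomes [14, 22, 20, 20, 20, 5, 21]
arr[2]=20 <= 21: swap with position 1, array becomes [14, 20, 22, 20, 20, 5, 21]
arr[3]=20 <= 21: swap with position 2, array becomes [14, 20, 20, 22, 20, 5, 21]
arr[4]=20 <= 21: swap with position 3, array becomes [14, 20, 20, 20, 22, 5, 21]
arr[5]=5 <= 21: swap with position 4, array becomes [14, 20, 20, 20, 5, 22, 21]

Place pivot at position 5: [14, 20, 20, 20, 5, 21, 22]
Pivot position: 5

After partitioning with pivot 21, the array becomes [14, 20, 20, 20, 5, 21, 22]. The pivot is placed at index 5. All elements to the left of the pivot are <= 21, and all elements to the right are > 21.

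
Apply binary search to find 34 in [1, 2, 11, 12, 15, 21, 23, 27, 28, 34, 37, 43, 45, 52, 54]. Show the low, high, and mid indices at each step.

Binary search for 34 in [1, 2, 11, 12, 15, 21, 23, 27, 28, 34, 37, 43, 45, 52, 54]:

lo=0, hi=14, mid=7, arr[mid]=27 -> 27 < 34, search right half
lo=8, hi=14, mid=11, arr[mid]=43 -> 43 > 34, search left half
lo=8, hi=10, mid=9, arr[mid]=34 -> Found target at index 9!

Binary search finds 34 at index 9 after 3 comparisons. The search repeatedly halves the search space by comparing with the middle element.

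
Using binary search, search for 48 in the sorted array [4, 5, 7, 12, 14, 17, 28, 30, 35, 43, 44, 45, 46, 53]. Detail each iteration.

Binary search for 48 in [4, 5, 7, 12, 14, 17, 28, 30, 35, 43, 44, 45, 46, 53]:

lo=0, hi=13, mid=6, arr[mid]=28 -> 28 < 48, search right half
lo=7, hi=13, mid=10, arr[mid]=44 -> 44 < 48, search right half
lo=11, hi=13, mid=12, arr[mid]=46 -> 46 < 48, search right half
lo=13, hi=13, mid=13, arr[mid]=53 -> 53 > 48, search left half
lo=13 > hi=12, target 48 not found

Binary search determines that 48 is not in the array after 4 comparisons. The search space was exhausted without finding the target.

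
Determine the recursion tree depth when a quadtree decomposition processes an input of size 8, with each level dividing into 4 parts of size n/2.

For divide and conquer with division factor 2:

Problem sizes at each level:
Level 0: 8
Level 1: 4
Level 2: 2
Level 3: 1

The root is level 0 and the size-1 base case is level 3 (the tree spans levels 0 through 3, i.e. 4 levels counting the root), so the depth is the number of divisions: log_2(8) = 3

The recursion tree depth is log_2(8) = 3. At each level, the problem size is divided by 2, so it takes 3 divisions to reduce to a base case of size 1. The algorithm makes 4 recursive calls at each level.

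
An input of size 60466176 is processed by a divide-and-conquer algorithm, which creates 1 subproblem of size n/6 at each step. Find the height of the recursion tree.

For divide and conquer with division factor 6:

Problem sizes at each level:
Level 0: 60466176
Level 1: 10077696
Level 2: 1679616
Level 3: 279936
Level 4: 46656
Level 5: 7776
Level 6: 1296
Level 7: 216
Level 8: 36
Level 9: 6
Level 10: 1

The root is level 0 and the size-1 base case is level 10 (the tree spans levels 0 through 10, i.e. 11 levels counting the root), so the depth is the number of divisions: log_6(60466176) = 10

The recursion tree depth is log_6(60466176) = 10. At each level, the problem size is divided by 6, so it takes 10 divisions to reduce to a base case of size 1. The algorithm makes 1 recursive call at each level.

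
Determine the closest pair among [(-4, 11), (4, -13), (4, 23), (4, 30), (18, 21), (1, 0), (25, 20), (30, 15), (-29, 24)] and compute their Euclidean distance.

Computing all pairwise distances among 9 points:

d((-4, 11), (4, -13)) = 25.2982
d((-4, 11), (4, 23)) = 14.4222
d((-4, 11), (4, 30)) = 20.6155
d((-4, 11), (18, 21)) = 24.1661
d((-4, 11), (1, 0)) = 12.083
d((-4, 11), (25, 20)) = 30.3645
d((-4, 11), (30, 15)) = 34.2345
d((-4, 11), (-29, 24)) = 28.178
d((4, -13), (4, 23)) = 36.0
d((4, -13), (4, 30)) = 43.0
d((4, -13), (18, 21)) = 36.7696
d((4, -13), (1, 0)) = 13.3417
d((4, -13), (25, 20)) = 39.1152
d((4, -13), (30, 15)) = 38.2099
d((4, -13), (-29, 24)) = 49.5782
d((4, 23), (4, 30)) = 7.0 <-- minimum
d((4, 23), (18, 21)) = 14.1421
d((4, 23), (1, 0)) = 23.1948
d((4, 23), (25, 20)) = 21.2132
d((4, 23), (30, 15)) = 27.2029
d((4, 23), (-29, 24)) = 33.0151
d((4, 30), (18, 21)) = 16.6433
d((4, 30), (1, 0)) = 30.1496
d((4, 30), (25, 20)) = 23.2594
d((4, 30), (30, 15)) = 30.0167
d((4, 30), (-29, 24)) = 33.541
d((18, 21), (1, 0)) = 27.0185
d((18, 21), (25, 20)) = 7.0711
d((18, 21), (30, 15)) = 13.4164
d((18, 21), (-29, 24)) = 47.0956
d((1, 0), (25, 20)) = 31.241
d((1, 0), (30, 15)) = 32.6497
d((1, 0), (-29, 24)) = 38.4187
d((25, 20), (30, 15)) = 7.0711
d((25, 20), (-29, 24)) = 54.1479
d((30, 15), (-29, 24)) = 59.6825

Closest pair: (4, 23) and (4, 30) with distance 7.0

The closest pair is (4, 23) and (4, 30) with Euclidean distance 7.0. For 9 points, brute-force pairwise comparison is shown above. For large n, the divide-and-conquer algorithm (sort by x, recurse on halves, check the dividing strip) achieves O(n log n).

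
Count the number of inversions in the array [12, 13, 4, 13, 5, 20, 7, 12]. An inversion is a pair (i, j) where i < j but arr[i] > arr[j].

Finding inversions in [12, 13, 4, 13, 5, 20, 7, 12]:

(0, 2): arr[0]=12 > arr[2]=4
(0, 4): arr[0]=12 > arr[4]=5
(0, 6): arr[0]=12 > arr[6]=7
(1, 2): arr[1]=13 > arr[2]=4
(1, 4): arr[1]=13 > arr[4]=5
(1, 6): arr[1]=13 > arr[6]=7
(1, 7): arr[1]=13 > arr[7]=12
(3, 4): arr[3]=13 > arr[4]=5
(3, 6): arr[3]=13 > arr[6]=7
(3, 7): arr[3]=13 > arr[7]=12
(5, 6): arr[5]=20 > arr[6]=7
(5, 7): arr[5]=20 > arr[7]=12

Total inversions: 12

The array has 12 inversion(s): (0,2), (0,4), (0,6), (1,2), (1,4), (1,6), (1,7), (3,4), (3,6), (3,7), (5,6), (5,7). Each pair (i,j) satisfies i < j and arr[i] > arr[j].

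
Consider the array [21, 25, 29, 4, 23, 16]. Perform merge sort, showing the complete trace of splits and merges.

Merge sort trace:

Split: [21, 25, 29, 4, 23, 16] -> [21, 25, 29] and [4, 23, 16]
  Split: [21, 25, 29] -> [21] and [25, 29]
    Split: [25, 29] -> [25] and [29]
    Merge: [25] + [29] -> [25, 29]
  Merge: [21] + [25, 29] -> [21, 25, 29]
  Split: [4, 23, 16] -> [4] and [23, 16]
    Split: [23, 16] -> [23] and [16]
    Merge: [23] + [16] -> [16, 23]
  Merge: [4] + [16, 23] -> [4, 16, 23]
Merge: [21, 25, 29] + [4, 16, 23] -> [4, 16, 21, 23, 25, 29]

Final sorted array: [4, 16, 21, 23, 25, 29]

The merge sort proceeds by recursively splitting the array and merging sorted halves.
After all merges, the sorted array is [4, 16, 21, 23, 25, 29].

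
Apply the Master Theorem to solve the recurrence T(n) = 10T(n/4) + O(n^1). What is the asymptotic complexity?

Master Theorem for T(n) = 10T(n/4) + O(n^1):

a = 10, b = 4, c = 1
log_b(a) = log_4(10) = 1.6610

Case 1: c = 1 < log_4(10) = 1.6610
T(n) = O(n^(log_4 10))

For T(n) = 10T(n/4) + O(n^1): log_4(10) = 1.6610. This is Case 1 of the Master Theorem (c < log_b(a), work dominated by leaves), giving O(n^(log_4 10)).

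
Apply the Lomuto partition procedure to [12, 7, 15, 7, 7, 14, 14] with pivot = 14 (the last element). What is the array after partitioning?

Lomuto partition with pivot = 14:

Initial array: [12, 7, 15, 7, 7, 14, 14]

arr[0]=12 <= 14: swap with position 0, array becomes [12, 7, 15, 7, 7, 14, 14]
arr[1]=7 <= 14: swap with position 1, array becomes [12, 7, 15, 7, 7, 14, 14]
arr[2]=15 > 14: no swap
arr[3]=7 <= 14: swap with position 2, array becomes [12, 7, 7, 15, 7, 14, 14]
arr[4]=7 <= 14: swap with position 3, array becomes [12, 7, 7, 7, 15, 14, 14]
arr[5]=14 <= 14: swap with position 4, array becomes [12, 7, 7, 7, 14, 15, 14]

Place pivot at position 5: [12, 7, 7, 7, 14, 14, 15]
Pivot position: 5

After partitioning with pivot 14, the array becomes [12, 7, 7, 7, 14, 14, 15]. The pivot is placed at index 5. All elements to the left of the pivot are <= 14, and all elements to the right are > 14.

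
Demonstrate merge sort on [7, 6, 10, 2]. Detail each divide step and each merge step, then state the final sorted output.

Merge sort trace:

Split: [7, 6, 10, 2] -> [7, 6] and [10, 2]
  Split: [7, 6] -> [7] and [6]
  Merge: [7] + [6] -> [6, 7]
  Split: [10, 2] -> [10] and [2]
  Merge: [10] + [2] -> [2, 10]
Merge: [6, 7] + [2, 10] -> [2, 6, 7, 10]

Final sorted array: [2, 6, 7, 10]

The merge sort proceeds by recursively splitting the array and merging sorted halves.
After all merges, the sorted array is [2, 6, 7, 10].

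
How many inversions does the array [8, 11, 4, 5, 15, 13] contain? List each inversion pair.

Finding inversions in [8, 11, 4, 5, 15, 13]:

(0, 2): arr[0]=8 > arr[2]=4
(0, 3): arr[0]=8 > arr[3]=5
(1, 2): arr[1]=11 > arr[2]=4
(1, 3): arr[1]=11 > arr[3]=5
(4, 5): arr[4]=15 > arr[5]=13

Total inversions: 5

The array has 5 inversion(s): (0,2), (0,3), (1,2), (1,3), (4,5). Each pair (i,j) satisfies i < j and arr[i] > arr[j].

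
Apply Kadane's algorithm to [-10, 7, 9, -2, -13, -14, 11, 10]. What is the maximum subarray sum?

Using Kadane's algorithm on [-10, 7, 9, -2, -13, -14, 11, 10]:

Scanning through the array:
Position 1 (value 7): max_ending_here = 7, max_so_far = 7
Position 2 (value 9): max_ending_here = 16, max_so_far = 16
Position 3 (value -2): max_ending_here = 14, max_so_far = 16
Position 4 (value -13): max_ending_here = 1, max_so_far = 16
Position 5 (value -14): max_ending_here = -13, max_so_far = 16
Position 6 (value 11): max_ending_here = 11, max_so_far = 16
Position 7 (value 10): max_ending_here = 21, max_so_far = 21

Maximum subarray: [11, 10]
Maximum sum: 21

The maximum subarray is [11, 10] with sum 21. This subarray runs from index 6 to index 7.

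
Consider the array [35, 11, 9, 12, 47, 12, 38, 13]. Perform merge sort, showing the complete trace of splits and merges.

Merge sort trace:

Split: [35, 11, 9, 12, 47, 12, 38, 13] -> [35, 11, 9, 12] and [47, 12, 38, 13]
  Split: [35, 11, 9, 12] -> [35, 11] and [9, 12]
    Split: [35, 11] -> [35] and [11]
    Merge: [35] + [11] -> [11, 35]
    Split: [9, 12] -> [9] and [12]
    Merge: [9] + [12] -> [9, 12]
  Merge: [11, 35] + [9, 12] -> [9, 11, 12, 35]
  Split: [47, 12, 38, 13] -> [47, 12] and [38, 13]
    Split: [47, 12] -> [47] and [12]
    Merge: [47] + [12] -> [12, 47]
    Split: [38, 13] -> [38] and [13]
    Merge: [38] + [13] -> [13, 38]
  Merge: [12, 47] + [13, 38] -> [12, 13, 38, 47]
Merge: [9, 11, 12, 35] + [12, 13, 38, 47] -> [9, 11, 12, 12, 13, 35, 38, 47]

Final sorted array: [9, 11, 12, 12, 13, 35, 38, 47]

The merge sort proceeds by recursively splitting the array and merging sorted halves.
After all merges, the sorted array is [9, 11, 12, 12, 13, 35, 38, 47].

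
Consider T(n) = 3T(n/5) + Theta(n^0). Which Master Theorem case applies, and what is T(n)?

Master Theorem for T(n) = 3T(n/5) + O(n^0):

a = 3, b = 5, c = 0
log_b(a) = log_5(3) = 0.6826

Case 1: c = 0 < log_5(3) = 0.6826
T(n) = O(n^(log_5 3))

For T(n) = 3T(n/5) + O(n^0): log_5(3) = 0.6826. This is Case 1 of the Master Theorem (c < log_b(a), work dominated by leaves), giving O(n^(log_5 3)).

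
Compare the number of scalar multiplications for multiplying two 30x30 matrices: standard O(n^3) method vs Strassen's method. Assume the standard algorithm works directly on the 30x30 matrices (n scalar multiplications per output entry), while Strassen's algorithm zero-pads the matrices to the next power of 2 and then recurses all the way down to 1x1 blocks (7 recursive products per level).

Matrix multiplication for 30x30 matrices:

Strassen's algorithm requires power-of-2 dimensions. Pad 30x30 to 32x32 (next power of 2).

Standard algorithm: 30^3 = 27000 multiplications
Strassen's algorithm: 7^(log2(32)) = 7^5 = 16807 multiplications
Savings: 27000 - 16807 = 10193 multiplications

Standard: 27000 multiplications (30^3). Strassen: 16807 multiplications (7^5, after padding to 32x32). Strassen reduces 8 recursive multiplications to 7 at each level.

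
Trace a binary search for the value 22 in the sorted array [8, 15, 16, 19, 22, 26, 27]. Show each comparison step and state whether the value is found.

Binary search for 22 in [8, 15, 16, 19, 22, 26, 27]:

lo=0, hi=6, mid=3, arr[mid]=19 -> 19 < 22, search right half
lo=4, hi=6, mid=5, arr[mid]=26 -> 26 > 22, search left half
lo=4, hi=4, mid=4, arr[mid]=22 -> Found target at index 4!

Binary search finds 22 at index 4 after 3 comparisons. The search repeatedly halves the search space by comparing with the middle element.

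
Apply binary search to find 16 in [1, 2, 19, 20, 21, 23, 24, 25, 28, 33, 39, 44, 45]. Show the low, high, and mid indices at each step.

Binary search for 16 in [1, 2, 19, 20, 21, 23, 24, 25, 28, 33, 39, 44, 45]:

lo=0, hi=12, mid=6, arr[mid]=24 -> 24 > 16, search left half
lo=0, hi=5, mid=2, arr[mid]=19 -> 19 > 16, search left half
lo=0, hi=1, mid=0, arr[mid]=1 -> 1 < 16, search right half
lo=1, hi=1, mid=1, arr[mid]=2 -> 2 < 16, search right half
lo=2 > hi=1, target 16 not found

Binary search determines that 16 is not in the array after 4 comparisons. The search space was exhausted without finding the target.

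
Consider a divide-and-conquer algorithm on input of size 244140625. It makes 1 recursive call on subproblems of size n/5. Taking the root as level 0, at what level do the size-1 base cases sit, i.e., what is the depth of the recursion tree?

For divide and conquer with division factor 5:

Problem sizes at each level:
Level 0: 244140625
Level 1: 48828125
Level 2: 9765625
Level 3: 1953125
Level 4: 390625
Level 5: 78125
Level 6: 15625
Level 7: 3125
Level 8: 625
Level 9: 125
Level 10: 25
Level 11: 5
Level 12: 1

The root is level 0 and the size-1 base case is level 12 (the tree spans levels 0 through 12, i.e. 13 levels counting the root), so the depth is the number of divisions: log_5(244140625) = 12

The recursion tree depth is log_5(244140625) = 12. At each level, the problem size is divided by 5, so it takes 12 divisions to reduce to a base case of size 1. The algorithm makes 1 recursive call at each level.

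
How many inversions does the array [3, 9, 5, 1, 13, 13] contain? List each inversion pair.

Finding inversions in [3, 9, 5, 1, 13, 13]:

(0, 3): arr[0]=3 > arr[3]=1
(1, 2): arr[1]=9 > arr[2]=5
(1, 3): arr[1]=9 > arr[3]=1
(2, 3): arr[2]=5 > arr[3]=1

Total inversions: 4

The array has 4 inversion(s): (0,3), (1,2), (1,3), (2,3). Each pair (i,j) satisfies i < j and arr[i] > arr[j].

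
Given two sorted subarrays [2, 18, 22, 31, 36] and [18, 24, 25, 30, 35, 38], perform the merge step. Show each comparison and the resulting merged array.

Merging process:

Compare 2 vs 18: take 2 from left. Merged: [2]
Compare 18 vs 18: take 18 from left. Merged: [2, 18]
Compare 22 vs 18: take 18 from right. Merged: [2, 18, 18]
Compare 22 vs 24: take 22 from left. Merged: [2, 18, 18, 22]
Compare 31 vs 24: take 24 from right. Merged: [2, 18, 18, 22, 24]
Compare 31 vs 25: take 25 from right. Merged: [2, 18, 18, 22, 24, 25]
Compare 31 vs 30: take 30 from right. Merged: [2, 18, 18, 22, 24, 25, 30]
Compare 31 vs 35: take 31 from left. Merged: [2, 18, 18, 22, 24, 25, 30, 31]
Compare 36 vs 35: take 35 from right. Merged: [2, 18, 18, 22, 24, 25, 30, 31, 35]
Compare 36 vs 38: take 36 from left. Merged: [2, 18, 18, 22, 24, 25, 30, 31, 35, 36]
Append remaining from right: [38]. Merged: [2, 18, 18, 22, 24, 25, 30, 31, 35, 36, 38]

Final merged array: [2, 18, 18, 22, 24, 25, 30, 31, 35, 36, 38]
Total comparisons: 10

The merged array is [2, 18, 18, 22, 24, 25, 30, 31, 35, 36, 38], requiring 10 comparisons. The merge step runs in O(n) time where n is the total number of elements.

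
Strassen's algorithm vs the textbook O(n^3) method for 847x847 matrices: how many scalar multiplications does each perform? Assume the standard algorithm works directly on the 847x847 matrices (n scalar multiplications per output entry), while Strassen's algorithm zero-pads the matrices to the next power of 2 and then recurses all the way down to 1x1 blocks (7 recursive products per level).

Matrix multiplication for 847x847 matrices:

Strassen's algorithm requires power-of-2 dimensions. Pad 847x847 to 1024x1024 (next power of 2).

Standard algorithm: 847^3 = 607645423 multiplications
Strassen's algorithm: 7^(log2(1024)) = 7^10 = 282475249 multiplications
Savings: 607645423 - 282475249 = 325170174 multiplications

Standard: 607645423 multiplications (847^3). Strassen: 282475249 multiplications (7^10, after padding to 1024x1024). Strassen reduces 8 recursive multiplications to 7 at each level.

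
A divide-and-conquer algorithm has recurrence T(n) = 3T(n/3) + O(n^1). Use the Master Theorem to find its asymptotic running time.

Master Theorem for T(n) = 3T(n/3) + O(n^1):

a = 3, b = 3, c = 1
log_b(a) = log_3(3) = 1.0000

Case 2: c = 1 = log_3(3) = 1.0000
T(n) = O(n^1 log n) = O(n log n)

For T(n) = 3T(n/3) + O(n^1): log_3(3) = 1.0000. This is Case 2 of the Master Theorem (c = log_b(a), equal work at all levels), giving O(n log n).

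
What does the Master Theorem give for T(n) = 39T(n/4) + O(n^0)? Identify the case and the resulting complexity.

Master Theorem for T(n) = 39T(n/4) + O(n^0):

a = 39, b = 4, c = 0
log_b(a) = log_4(39) = 2.6427

Case 1: c = 0 < log_4(39) = 2.6427
T(n) = O(n^(log_4 39))

For T(n) = 39T(n/4) + O(n^0): log_4(39) = 2.6427. This is Case 1 of the Master Theorem (c < log_b(a), work dominated by leaves), giving O(n^(log_4 39)).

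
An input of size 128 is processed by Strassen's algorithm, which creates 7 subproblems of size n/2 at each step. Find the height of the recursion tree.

For divide and conquer with division factor 2:

Problem sizes at each level:
Level 0: 128
Level 1: 64
Level 2: 32
Level 3: 16
Level 4: 8
Level 5: 4
Level 6: 2
Level 7: 1

The root is level 0 and the size-1 base case is level 7 (the tree spans levels 0 through 7, i.e. 8 levels counting the root), so the depth is the number of divisions: log_2(128) = 7

The recursion tree depth is log_2(128) = 7. At each level, the problem size is divided by 2, so it takes 7 divisions to reduce to a base case of size 1. The algorithm makes 7 recursive calls at each level.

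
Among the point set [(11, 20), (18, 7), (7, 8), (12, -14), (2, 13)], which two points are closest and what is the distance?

Computing all pairwise distances among 5 points:

d((11, 20), (18, 7)) = 14.7648
d((11, 20), (7, 8)) = 12.6491
d((11, 20), (12, -14)) = 34.0147
d((11, 20), (2, 13)) = 11.4018
d((18, 7), (7, 8)) = 11.0454
d((18, 7), (12, -14)) = 21.8403
d((18, 7), (2, 13)) = 17.088
d((7, 8), (12, -14)) = 22.561
d((7, 8), (2, 13)) = 7.0711 <-- minimum
d((12, -14), (2, 13)) = 28.7924

Closest pair: (7, 8) and (2, 13) with distance 7.0711

The closest pair is (7, 8) and (2, 13) with Euclidean distance 7.0711. For 5 points, brute-force pairwise comparison is shown above. For large n, the divide-and-conquer algorithm (sort by x, recurse on halves, check the dividing strip) achieves O(n log n).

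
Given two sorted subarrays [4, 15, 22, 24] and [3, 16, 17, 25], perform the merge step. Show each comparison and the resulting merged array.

Merging process:

Compare 4 vs 3: take 3 from right. Merged: [3]
Compare 4 vs 16: take 4 from left. Merged: [3, 4]
Compare 15 vs 16: take 15 from left. Merged: [3, 4, 15]
Compare 22 vs 16: take 16 from right. Merged: [3, 4, 15, 16]
Compare 22 vs 17: take 17 from right. Merged: [3, 4, 15, 16, 17]
Compare 22 vs 25: take 22 from left. Merged: [3, 4, 15, 16, 17, 22]
Compare 24 vs 25: take 24 from left. Merged: [3, 4, 15, 16, 17, 22, 24]
Append remaining from right: [25]. Merged: [3, 4, 15, 16, 17, 22, 24, 25]

Final merged array: [3, 4, 15, 16, 17, 22, 24, 25]
Total comparisons: 7

The merged array is [3, 4, 15, 16, 17, 22, 24, 25], requiring 7 comparisons. The merge step runs in O(n) time where n is the total number of elements.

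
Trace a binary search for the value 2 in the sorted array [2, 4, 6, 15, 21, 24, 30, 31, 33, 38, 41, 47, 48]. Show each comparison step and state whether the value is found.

Binary search for 2 in [2, 4, 6, 15, 21, 24, 30, 31, 33, 38, 41, 47, 48]:

lo=0, hi=12, mid=6, arr[mid]=30 -> 30 > 2, search left half
lo=0, hi=5, mid=2, arr[mid]=6 -> 6 > 2, search left half
lo=0, hi=1, mid=0, arr[mid]=2 -> Found target at index 0!

Binary search finds 2 at index 0 after 3 comparisons. The search repeatedly halves the search space by comparing with the middle element.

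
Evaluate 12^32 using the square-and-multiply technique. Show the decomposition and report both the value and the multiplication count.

Computing 12^32 by squaring (build up from 12^1; each line after the first costs one multiplication):

12^1 = 12
12^2 = (12^1)^2 = 12^2 = 144
12^4 = (12^2)^2 = 144^2 = 20736
12^8 = (12^4)^2 = 20736^2 = 429981696
12^16 = (12^8)^2 = 429981696^2 = 184884258895036416
12^32 = (12^16)^2 = 184884258895036416^2 = 34182189187166852111368841966125056

Result: 34182189187166852111368841966125056
Multiplications needed: 5 (5 lines after 12^1)

12^32 = 34182189187166852111368841966125056. Using exponentiation by squaring, this requires 5 multiplications. The key idea: if the exponent is even, square the half-power; if odd, multiply by the base once.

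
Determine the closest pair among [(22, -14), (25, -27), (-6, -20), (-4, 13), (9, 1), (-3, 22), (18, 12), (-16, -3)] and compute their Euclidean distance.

Computing all pairwise distances among 8 points:

d((22, -14), (25, -27)) = 13.3417
d((22, -14), (-6, -20)) = 28.6356
d((22, -14), (-4, 13)) = 37.4833
d((22, -14), (9, 1)) = 19.8494
d((22, -14), (-3, 22)) = 43.8292
d((22, -14), (18, 12)) = 26.3059
d((22, -14), (-16, -3)) = 39.5601
d((25, -27), (-6, -20)) = 31.7805
d((25, -27), (-4, 13)) = 49.4065
d((25, -27), (9, 1)) = 32.249
d((25, -27), (-3, 22)) = 56.4358
d((25, -27), (18, 12)) = 39.6232
d((25, -27), (-16, -3)) = 47.5079
d((-6, -20), (-4, 13)) = 33.0606
d((-6, -20), (9, 1)) = 25.807
d((-6, -20), (-3, 22)) = 42.107
d((-6, -20), (18, 12)) = 40.0
d((-6, -20), (-16, -3)) = 19.7231
d((-4, 13), (9, 1)) = 17.6918
d((-4, 13), (-3, 22)) = 9.0554 <-- minimum
d((-4, 13), (18, 12)) = 22.0227
d((-4, 13), (-16, -3)) = 20.0
d((9, 1), (-3, 22)) = 24.1868
d((9, 1), (18, 12)) = 14.2127
d((9, 1), (-16, -3)) = 25.318
d((-3, 22), (18, 12)) = 23.2594
d((-3, 22), (-16, -3)) = 28.178
d((18, 12), (-16, -3)) = 37.1618

Closest pair: (-4, 13) and (-3, 22) with distance 9.0554

The closest pair is (-4, 13) and (-3, 22) with Euclidean distance 9.0554. For 8 points, brute-force pairwise comparison is shown above. For large n, the divide-and-conquer algorithm (sort by x, recurse on halves, check the dividing strip) achieves O(n log n).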